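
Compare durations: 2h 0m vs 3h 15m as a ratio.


8:13 (0.62)

Duration 1: 120 minutes
Duration 2: 195 minutes
Ratio = 120:195
GCD = 15
Simplified = 8:13
As a decimal: 8/13 ≈ 0.62


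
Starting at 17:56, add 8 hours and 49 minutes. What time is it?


Start: 1076 minutes from midnight
Add: 529 minutes
Total: 1605 minutes
Hours: 1605 ÷ 60 = 26 remainder 45
26 ≥ 24 → 26 - 24 = 2 (next day)

02:45 (next day)


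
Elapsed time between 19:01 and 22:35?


3h 34m

End time in minutes: 22×60 + 35 = 1355
Start time in minutes: 19×60 + 1 = 1141
Difference = 1355 - 1141 = 214 minutes
= 3 hours 34 minutes


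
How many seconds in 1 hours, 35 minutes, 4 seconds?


5704 seconds

Hours: 1 × 3600 = 3600
Minutes: 35 × 60 = 2100
Seconds: 4
Total = 3600 + 2100 + 4 = 5704


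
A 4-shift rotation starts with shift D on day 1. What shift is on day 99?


Shift B

Shifts: A, B, C, D
Start: D (index 3)
Day 99: (3 + 99 - 1) mod 4
= 101 mod 4
= 1
Index 1 → shift B


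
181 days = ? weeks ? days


25 weeks 6 days

Weeks: 181 ÷ 7 = 25 remainder 6


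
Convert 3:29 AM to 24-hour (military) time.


03:29

Input: 3:29 AM
AM hour stays: 3


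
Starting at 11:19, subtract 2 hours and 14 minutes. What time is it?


Start: 679 minutes from midnight
Subtract: 134 minutes
Remaining: 679 - 134 = 545
Hours: 9, Minutes: 5

09:05


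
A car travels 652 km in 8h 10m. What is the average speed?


Distance: 652 km
Time: 8h 10m = 490 min = 490/60 = 49/6 hours
Speed = 652 ÷ (49/6) = 652 × 6 / 49 = 3912/49 ≈ 79.8 km/h

79.8 km/h


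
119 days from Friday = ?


Friday

Start: Friday (index 4)
(4 + 119) mod 7
= 123 mod 7
= 4
Index 4 → Friday


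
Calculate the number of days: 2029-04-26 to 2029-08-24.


From April 26, 2029 to August 24, 2029
Rest of April 2029: 30 - 26 = 4
Full months: May 31, June 30, July 31
Days into August 2029: 24
Total = 4 + 31 + 30 + 31 + 24 = 120 days

120 days


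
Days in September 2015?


30 days

Month: September (month 9)
September has 30 days


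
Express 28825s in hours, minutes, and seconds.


8h 0m 25s

Hours: 28825 ÷ 3600 = 8 remainder 25
Minutes: 25 ÷ 60 = 0 remainder 25
Seconds: 25


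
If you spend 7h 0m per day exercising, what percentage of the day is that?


29.2%

Time: 420 minutes
Day: 1440 minutes
Percentage = (420/1440) × 100 ≈ 29.2%


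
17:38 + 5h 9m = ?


22:47

Start: 1058 minutes from midnight
Add: 309 minutes
Total: 1367 minutes
Hours: 1367 ÷ 60 = 22 remainder 47


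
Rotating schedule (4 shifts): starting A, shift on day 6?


Shifts: A, B, C, D
Start: A (index 0)
Day 6: (0 + 6 - 1) mod 4
= 5 mod 4
= 1
Index 1 → shift B

Shift B


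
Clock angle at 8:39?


25.5°

Hour hand = 8×30 + 39×0.5 = 259.5°
Minute hand = 39×6 = 234°
Difference = |259.5 - 234| = 25.5°


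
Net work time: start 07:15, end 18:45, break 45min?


10h 45m (645 minutes)

Total time = (18×60+45) - (7×60+15)
= 1125 - 435 = 690 min
Minus break: 690 - 45 = 645 min
= 10h 45m


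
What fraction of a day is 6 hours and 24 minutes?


Total minutes: 6×60 + 24 = 384
Day = 24×60 = 1440 minutes
Fraction = 384/1440 ≈ 0.2667
As a percentage: 384/1440 × 100 ≈ 26.67%

0.2667 (26.67%)


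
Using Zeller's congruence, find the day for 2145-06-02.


Wednesday

Zeller's congruence:
q=2, m=6, k=45, j=21
h = (2 + ⌊13×7/5⌋ + 45 + ⌊45/4⌋ + ⌊21/4⌋ - 2×21) mod 7
= (2 + 18 + 45 + 11 + 5 - 42) mod 7
= 39 mod 7 = 4
h=4 → Wednesday


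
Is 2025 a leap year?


No

Rules: divisible by 4 AND (not by 100 OR by 400)
2025 ÷ 4 = 506 remainder 1 → not divisible by 4
Not divisible by 4 → not a leap year


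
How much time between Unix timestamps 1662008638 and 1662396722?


388084 seconds (107.8 hours / 4.49 days)

Difference = 1662396722 - 1662008638 = 388084 seconds
In hours: 388084 / 3600 ≈ 107.8
In days: 388084 / 86400 ≈ 4.49


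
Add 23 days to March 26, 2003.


Start: March 26, 2003
Add 23 days
March 26 → April 1: 31 - 26 + 1 = 6 days (23 - 6 = 17 left)
April 1 + 17 = April 18, 2003

April 18, 2003


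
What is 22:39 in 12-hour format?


Hour: 22
22 - 12 = 10 → PM

10:39 PM


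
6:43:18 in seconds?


24198 seconds

Hours: 6 × 3600 = 21600
Minutes: 43 × 60 = 2580
Seconds: 18
Total = 21600 + 2580 + 18 = 24198


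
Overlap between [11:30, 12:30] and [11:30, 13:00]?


Meeting A: 690-750 (in minutes from midnight)
Meeting B: 690-780
Overlap start = max(690, 690) = 690
Overlap end = min(750, 780) = 750
Overlap = max(0, 750 - 690) = 60 min

60 minutes


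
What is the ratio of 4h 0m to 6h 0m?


2:3 (0.67)

Duration 1: 240 minutes
Duration 2: 360 minutes
Ratio = 240:360
GCD = 120
Simplified = 2:3
As a decimal: 2/3 ≈ 0.67


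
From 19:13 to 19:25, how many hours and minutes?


End time in minutes: 19×60 + 25 = 1165
Start time in minutes: 19×60 + 13 = 1153
Difference = 1165 - 1153 = 12 minutes
= 0 hours 12 minutes

0h 12m


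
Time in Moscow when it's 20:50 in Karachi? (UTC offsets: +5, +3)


Time difference = UTC+3 - UTC+5 = -2 hours
New hour = (20 -2) mod 24
= 18 mod 24 = 18
Minutes unchanged → 18:50

18:50


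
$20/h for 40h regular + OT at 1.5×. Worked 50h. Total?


Regular: 40h × $20 = $800.00
Overtime: 50 - 40 = 10h
OT pay: 10h × $20 × 1.5 = $300.00
Total = $800.00 + $300.00 = $1100.00

$1100.00


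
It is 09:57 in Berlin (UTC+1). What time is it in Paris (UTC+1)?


Time difference = UTC+1 - UTC+1 = +0 hours
New hour = (9 + 0) mod 24
= 9 mod 24 = 9
Minutes unchanged → 09:57

09:57


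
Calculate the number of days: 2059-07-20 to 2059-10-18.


90 days

From July 20, 2059 to October 18, 2059
Rest of July 2059: 31 - 20 = 11
Full months: August 31, September 30
Days into October 2059: 18
Total = 11 + 31 + 30 + 18 = 90 days


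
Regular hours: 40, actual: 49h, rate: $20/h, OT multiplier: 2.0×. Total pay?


Regular: 40h × $20 = $800.00
Overtime: 49 - 40 = 9h
OT pay: 9h × $20 × 2.0 = $360.00
Total = $800.00 + $360.00 = $1160.00

$1160.00


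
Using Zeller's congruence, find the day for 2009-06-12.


Friday

Zeller's congruence:
q=12, m=6, k=9, j=20
h = (12 + ⌊13×7/5⌋ + 9 + ⌊9/4⌋ + ⌊20/4⌋ - 2×20) mod 7
= (12 + 18 + 9 + 2 + 5 - 40) mod 7
= 6 mod 7 = 6
h=6 → Friday


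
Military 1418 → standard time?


Hour: 14
14 - 12 = 2 → PM

2:18 PM


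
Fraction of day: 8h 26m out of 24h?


Total minutes: 8×60 + 26 = 506
Day = 24×60 = 1440 minutes
Fraction = 506/1440 ≈ 0.3514
As a percentage: 506/1440 × 100 ≈ 35.14%

0.3514 (35.14%)


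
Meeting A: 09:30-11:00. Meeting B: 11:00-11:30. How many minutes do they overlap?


0 minutes

Meeting A: 570-660 (in minutes from midnight)
Meeting B: 660-690
Overlap start = max(570, 660) = 660
Overlap end = min(660, 690) = 660
Overlap = max(0, 660 - 660) = 0 min


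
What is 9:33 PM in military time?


Input: 9:33 PM
PM: 9 + 12 = 21

21:33


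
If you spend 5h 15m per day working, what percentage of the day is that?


21.9%

Time: 315 minutes
Day: 1440 minutes
Percentage = (315/1440) × 100 ≈ 21.9%


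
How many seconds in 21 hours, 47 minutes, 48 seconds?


Hours: 21 × 3600 = 75600
Minutes: 47 × 60 = 2820
Seconds: 48
Total = 75600 + 2820 + 48 = 78468

78468 seconds


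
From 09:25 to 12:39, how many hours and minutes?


End time in minutes: 12×60 + 39 = 759
Start time in minutes: 9×60 + 25 = 565
Difference = 759 - 565 = 194 minutes
= 3 hours 14 minutes

3h 14m


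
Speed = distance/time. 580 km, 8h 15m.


70.3 km/h

Distance: 580 km
Time: 8h 15m = 495 min = 495/60 = 33/4 hours
Speed = 580 ÷ (33/4) = 580 × 4 / 33 = 2320/33 ≈ 70.3 km/h


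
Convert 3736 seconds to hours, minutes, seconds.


Hours: 3736 ÷ 3600 = 1 remainder 136
Minutes: 136 ÷ 60 = 2 remainder 16
Seconds: 16

1h 2m 16s


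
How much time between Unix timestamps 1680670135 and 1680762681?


92546 seconds (25.7 hours / 1.07 days)

Difference = 1680762681 - 1680670135 = 92546 seconds
In hours: 92546 / 3600 ≈ 25.7
In days: 92546 / 86400 ≈ 1.07


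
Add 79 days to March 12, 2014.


May 30, 2014

Start: March 12, 2014
Add 79 days
March 12 → April 1: 31 - 12 + 1 = 20 days (79 - 20 = 59 left)
April 1 → May 1: 30 - 1 + 1 = 30 days (59 - 30 = 29 left)
May 1 + 29 = May 30, 2014


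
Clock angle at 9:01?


95.5°

Hour hand = 9×30 + 1×0.5 = 270.5°
Minute hand = 1×6 = 6°
Difference = |270.5 - 6| = 264.5°
Since > 180°: 360 - 264.5 = 95.5°


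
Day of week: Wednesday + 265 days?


Tuesday

Start: Wednesday (index 2)
(2 + 265) mod 7
= 267 mod 7
= 1
Index 1 → Tuesday


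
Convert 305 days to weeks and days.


Weeks: 305 ÷ 7 = 43 remainder 4

43 weeks 4 days


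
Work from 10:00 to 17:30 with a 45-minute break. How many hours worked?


Total time = (17×60+30) - (10×60+0)
= 1050 - 600 = 450 min
Minus break: 450 - 45 = 405 min
= 6h 45m

6h 45m (405 minutes)


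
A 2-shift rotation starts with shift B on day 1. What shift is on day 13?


Shift B

Shifts: A, B
Start: B (index 1)
Day 13: (1 + 13 - 1) mod 2
= 13 mod 2
= 1
Index 1 → shift B


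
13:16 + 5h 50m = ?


Start: 796 minutes from midnight
Add: 350 minutes
Total: 1146 minutes
Hours: 1146 ÷ 60 = 19 remainder 6

19:06


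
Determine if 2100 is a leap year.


Rules: divisible by 4 AND (not by 100 OR by 400)
2100 ÷ 4 = 525 exactly → divisible by 4
2100 ÷ 100 = 21 exactly → divisible by 100
2100 ÷ 400 = 5 remainder 100 → not divisible by 400
Divisible by 100 but not by 400 → not a leap year

No


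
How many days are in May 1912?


Month: May (month 5)
May has 31 days

31 days


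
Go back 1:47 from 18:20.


Start: 1100 minutes from midnight
Subtract: 107 minutes
Remaining: 1100 - 107 = 993
Hours: 16, Minutes: 33

16:33


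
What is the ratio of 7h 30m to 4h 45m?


30:19 (1.58)

Duration 1: 450 minutes
Duration 2: 285 minutes
Ratio = 450:285
GCD = 15
Simplified = 30:19
As a decimal: 30/19 ≈ 1.58


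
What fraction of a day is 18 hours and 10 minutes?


0.7569 (75.69%)

Total minutes: 18×60 + 10 = 1090
Day = 24×60 = 1440 minutes
Fraction = 1090/1440 ≈ 0.7569
As a percentage: 1090/1440 × 100 ≈ 75.69%


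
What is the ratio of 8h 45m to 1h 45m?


5:1 (5.00)

Duration 1: 525 minutes
Duration 2: 105 minutes
Ratio = 525:105
GCD = 105
Simplified = 5:1
As a decimal: 5/1 = 5.00


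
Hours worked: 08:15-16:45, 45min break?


7h 45m (465 minutes)

Total time = (16×60+45) - (8×60+15)
= 1005 - 495 = 510 min
Minus break: 510 - 45 = 465 min
= 7h 45m


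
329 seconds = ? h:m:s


Hours: 329 ÷ 3600 = 0 remainder 329
Minutes: 329 ÷ 60 = 5 remainder 29
Seconds: 29

0h 5m 29s


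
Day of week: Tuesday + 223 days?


Monday

Start: Tuesday (index 1)
(1 + 223) mod 7
= 224 mod 7
= 0
Index 0 → Monday


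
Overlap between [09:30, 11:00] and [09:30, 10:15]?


45 minutes

Meeting A: 570-660 (in minutes from midnight)
Meeting B: 570-615
Overlap start = max(570, 570) = 570
Overlap end = min(660, 615) = 615
Overlap = max(0, 615 - 570) = 45 min


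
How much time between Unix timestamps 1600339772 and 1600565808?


Difference = 1600565808 - 1600339772 = 226036 seconds
In hours: 226036 / 3600 ≈ 62.8
In days: 226036 / 86400 ≈ 2.62

226036 seconds (62.8 hours / 2.62 days)


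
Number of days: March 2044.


31 days

Month: March (month 3)
March has 31 days


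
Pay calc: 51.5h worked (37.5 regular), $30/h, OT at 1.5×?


Regular: 37.5h × $30 = $1125.00
Overtime: 51.5 - 37.5 = 14.0h
OT pay: 14.0h × $30 × 1.5 = $630.00
Total = $1125.00 + $630.00 = $1755.00

$1755.00


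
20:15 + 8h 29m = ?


04:44 (next day)

Start: 1215 minutes from midnight
Add: 509 minutes
Total: 1724 minutes
Hours: 1724 ÷ 60 = 28 remainder 44
28 ≥ 24 → 28 - 24 = 4 (next day)


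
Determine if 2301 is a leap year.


Rules: divisible by 4 AND (not by 100 OR by 400)
2301 ÷ 4 = 575 remainder 1 → not divisible by 4
Not divisible by 4 → not a leap year

No


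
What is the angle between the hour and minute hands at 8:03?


136.5°

Hour hand = 8×30 + 3×0.5 = 241.5°
Minute hand = 3×6 = 18°
Difference = |241.5 - 18| = 223.5°
Since > 180°: 360 - 223.5 = 136.5°


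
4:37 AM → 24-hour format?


04:37

Input: 4:37 AM
AM hour stays: 4


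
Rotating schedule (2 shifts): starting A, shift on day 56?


Shift B

Shifts: A, B
Start: A (index 0)
Day 56: (0 + 56 - 1) mod 2
= 55 mod 2
= 1
Index 1 → shift B


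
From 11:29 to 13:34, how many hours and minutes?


End time in minutes: 13×60 + 34 = 814
Start time in minutes: 11×60 + 29 = 689
Difference = 814 - 689 = 125 minutes
= 2 hours 5 minutes

2h 5m


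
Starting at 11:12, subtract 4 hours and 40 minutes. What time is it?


06:32

Start: 672 minutes from midnight
Subtract: 280 minutes
Remaining: 672 - 280 = 392
Hours: 6, Minutes: 32


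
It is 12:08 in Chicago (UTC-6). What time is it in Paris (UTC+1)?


Time difference = UTC+1 - UTC-6 = +7 hours
New hour = (12 + 7) mod 24
= 19 mod 24 = 19
Minutes unchanged → 19:08

19:08


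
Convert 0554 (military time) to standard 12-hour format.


5:54 AM

Hour: 5
5 < 12 → AM


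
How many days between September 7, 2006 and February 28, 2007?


174 days

From September 7, 2006 to February 28, 2007
Rest of September 2006: 30 - 7 = 23
Full months: October 31, November 30, December 31, January 31
Days into February 2007: 28
Total = 23 + 31 + 30 + 31 + 31 + 28 = 174 days


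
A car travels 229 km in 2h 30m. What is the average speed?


91.6 km/h

Distance: 229 km
Time: 2h 30m = 150 min = 150/60 = 5/2 hours
Speed = 229 ÷ (5/2) = 229 × 2 / 5 = 458/5 = 91.6 km/h


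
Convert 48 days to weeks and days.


Weeks: 48 ÷ 7 = 6 remainder 6

6 weeks 6 days


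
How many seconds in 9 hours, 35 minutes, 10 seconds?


34510 seconds

Hours: 9 × 3600 = 32400
Minutes: 35 × 60 = 2100
Seconds: 10
Total = 32400 + 2100 + 10 = 34510


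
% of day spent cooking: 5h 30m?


22.9%

Time: 330 minutes
Day: 1440 minutes
Percentage = (330/1440) × 100 ≈ 22.9%


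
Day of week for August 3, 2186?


Thursday

Zeller's congruence:
q=3, m=8, k=86, j=21
h = (3 + ⌊13×9/5⌋ + 86 + ⌊86/4⌋ + ⌊21/4⌋ - 2×21) mod 7
= (3 + 23 + 86 + 21 + 5 - 42) mod 7
= 96 mod 7 = 5
h=5 → Thursday


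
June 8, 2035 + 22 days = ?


Start: June 8, 2035
Add 22 days
June 8 + 22 = June 30, 2035

June 30, 2035


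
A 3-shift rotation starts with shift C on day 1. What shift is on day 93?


Shifts: A, B, C
Start: C (index 2)
Day 93: (2 + 93 - 1) mod 3
= 94 mod 3
= 1
Index 1 → shift B

Shift B


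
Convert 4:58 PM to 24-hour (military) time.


16:58

Input: 4:58 PM
PM: 4 + 12 = 16


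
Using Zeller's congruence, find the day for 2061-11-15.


Tuesday

Zeller's congruence:
q=15, m=11, k=61, j=20
h = (15 + ⌊13×12/5⌋ + 61 + ⌊61/4⌋ + ⌊20/4⌋ - 2×20) mod 7
= (15 + 31 + 61 + 15 + 5 - 40) mod 7
= 87 mod 7 = 3
h=3 → Tuesday


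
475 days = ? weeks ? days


Weeks: 475 ÷ 7 = 67 remainder 6

67 weeks 6 days


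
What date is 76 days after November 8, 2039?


January 23, 2040

Start: November 8, 2039
Add 76 days
November 8 → December 1: 30 - 8 + 1 = 23 days (76 - 23 = 53 left)
December 1 → January 1: 31 - 1 + 1 = 31 days (53 - 31 = 22 left)
January 1 + 22 = January 23, 2040


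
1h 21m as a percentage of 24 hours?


Total minutes: 1×60 + 21 = 81
Day = 24×60 = 1440 minutes
Fraction = 81/1440 ≈ 0.0563
As a percentage: 81/1440 × 100 ≈ 5.63%

0.0563 (5.63%)


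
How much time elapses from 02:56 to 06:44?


3h 48m

End time in minutes: 6×60 + 44 = 404
Start time in minutes: 2×60 + 56 = 176
Difference = 404 - 176 = 228 minutes
= 3 hours 48 minutes


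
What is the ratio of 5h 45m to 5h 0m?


23:20 (1.15)

Duration 1: 345 minutes
Duration 2: 300 minutes
Ratio = 345:300
GCD = 15
Simplified = 23:20
As a decimal: 23/20 = 1.15


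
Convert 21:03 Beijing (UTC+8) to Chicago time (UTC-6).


Time difference = UTC-6 - UTC+8 = -14 hours
New hour = (21 -14) mod 24
= 7 mod 24 = 7
Minutes unchanged → 07:03

07:03


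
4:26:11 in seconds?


Hours: 4 × 3600 = 14400
Minutes: 26 × 60 = 1560
Seconds: 11
Total = 14400 + 1560 + 11 = 15971

15971 seconds


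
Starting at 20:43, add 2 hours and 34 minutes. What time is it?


23:17

Start: 1243 minutes from midnight
Add: 154 minutes
Total: 1397 minutes
Hours: 1397 ÷ 60 = 23 remainder 17


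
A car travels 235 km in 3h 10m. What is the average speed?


Distance: 235 km
Time: 3h 10m = 190 min = 190/60 = 19/6 hours
Speed = 235 ÷ (19/6) = 235 × 6 / 19 = 1410/19 ≈ 74.2 km/h

74.2 km/h


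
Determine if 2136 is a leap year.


Yes

Rules: divisible by 4 AND (not by 100 OR by 400)
2136 ÷ 4 = 534 exactly → divisible by 4
2136 ÷ 100 = 21 remainder 36 → not divisible by 100
Divisible by 4 but not by 100 → leap year


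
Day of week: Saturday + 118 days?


Friday

Start: Saturday (index 5)
(5 + 118) mod 7
= 123 mod 7
= 4
Index 4 → Friday


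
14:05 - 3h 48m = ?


10:17

Start: 845 minutes from midnight
Subtract: 228 minutes
Remaining: 845 - 228 = 617
Hours: 10, Minutes: 17


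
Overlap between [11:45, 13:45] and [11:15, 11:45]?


Meeting A: 705-825 (in minutes from midnight)
Meeting B: 675-705
Overlap start = max(705, 675) = 705
Overlap end = min(825, 705) = 705
Overlap = max(0, 705 - 705) = 0 min

0 minutes


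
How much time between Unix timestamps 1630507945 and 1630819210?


Difference = 1630819210 - 1630507945 = 311265 seconds
In hours: 311265 / 3600 ≈ 86.5
In days: 311265 / 86400 ≈ 3.60

311265 seconds (86.5 hours / 3.60 days)


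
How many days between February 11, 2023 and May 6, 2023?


From February 11, 2023 to May 6, 2023
Rest of February 2023: 28 - 11 = 17
Full months: March 31, April 30
Days into May 2023: 6
Total = 17 + 31 + 30 + 6 = 84 days

84 days


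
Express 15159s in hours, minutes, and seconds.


4h 12m 39s

Hours: 15159 ÷ 3600 = 4 remainder 759
Minutes: 759 ÷ 60 = 12 remainder 39
Seconds: 39


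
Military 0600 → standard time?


6:00 AM

Hour: 6
6 < 12 → AM


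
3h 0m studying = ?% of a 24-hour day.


Time: 180 minutes
Day: 1440 minutes
Percentage = (180/1440) × 100 = 12.5%

12.5%


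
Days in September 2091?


Month: September (month 9)
September has 30 days

30 days


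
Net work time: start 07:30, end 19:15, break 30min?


11h 15m (675 minutes)

Total time = (19×60+15) - (7×60+30)
= 1155 - 450 = 705 min
Minus break: 705 - 30 = 675 min
= 11h 15m


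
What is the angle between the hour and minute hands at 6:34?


7.0°

Hour hand = 6×30 + 34×0.5 = 197.0°
Minute hand = 34×6 = 204°
Difference = |197.0 - 204| = 7.0°


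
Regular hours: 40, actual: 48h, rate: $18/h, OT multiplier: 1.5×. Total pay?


$936.00

Regular: 40h × $18 = $720.00
Overtime: 48 - 40 = 8h
OT pay: 8h × $18 × 1.5 = $216.00
Total = $720.00 + $216.00 = $936.00


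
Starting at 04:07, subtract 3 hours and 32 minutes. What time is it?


00:35

Start: 247 minutes from midnight
Subtract: 212 minutes
Remaining: 247 - 212 = 35
Hours: 0, Minutes: 35


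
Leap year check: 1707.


No

Rules: divisible by 4 AND (not by 100 OR by 400)
1707 ÷ 4 = 426 remainder 3 → not divisible by 4
Not divisible by 4 → not a leap year


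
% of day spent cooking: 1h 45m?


7.3%

Time: 105 minutes
Day: 1440 minutes
Percentage = (105/1440) × 100 ≈ 7.3%


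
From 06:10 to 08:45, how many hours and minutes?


2h 35m

End time in minutes: 8×60 + 45 = 525
Start time in minutes: 6×60 + 10 = 370
Difference = 525 - 370 = 155 minutes
= 2 hours 35 minutes


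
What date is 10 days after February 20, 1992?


March 1, 1992

Start: February 20, 1992
Add 10 days
February 20 → March 1: 29 - 20 + 1 = 10 days (10 - 10 = 0 left)
Land exactly on March 1, 1992


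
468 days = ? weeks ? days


66 weeks 6 days

Weeks: 468 ÷ 7 = 66 remainder 6


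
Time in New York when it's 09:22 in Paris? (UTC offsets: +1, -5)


03:22

Time difference = UTC-5 - UTC+1 = -6 hours
New hour = (9 -6) mod 24
= 3 mod 24 = 3
Minutes unchanged → 03:22


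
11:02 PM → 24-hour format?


23:02

Input: 11:02 PM
PM: 11 + 12 = 23


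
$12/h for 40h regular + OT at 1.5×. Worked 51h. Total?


$678.00

Regular: 40h × $12 = $480.00
Overtime: 51 - 40 = 11h
OT pay: 11h × $12 × 1.5 = $198.00
Total = $480.00 + $198.00 = $678.00


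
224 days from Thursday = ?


Thursday

Start: Thursday (index 3)
(3 + 224) mod 7
= 227 mod 7
= 3
Index 3 → Thursday


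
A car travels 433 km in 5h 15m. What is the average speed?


Distance: 433 km
Time: 5h 15m = 315 min = 315/60 = 21/4 hours
Speed = 433 ÷ (21/4) = 433 × 4 / 21 = 1732/21 ≈ 82.5 km/h

82.5 km/h


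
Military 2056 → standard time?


8:56 PM

Hour: 20
20 - 12 = 8 → PM


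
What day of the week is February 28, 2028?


Zeller's congruence:
q=28, m=14, k=27, j=20
h = (28 + ⌊13×15/5⌋ + 27 + ⌊27/4⌋ + ⌊20/4⌋ - 2×20) mod 7
= (28 + 39 + 27 + 6 + 5 - 40) mod 7
= 65 mod 7 = 2
h=2 → Monday

Monday


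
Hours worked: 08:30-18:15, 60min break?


8h 45m (525 minutes)

Total time = (18×60+15) - (8×60+30)
= 1095 - 510 = 585 min
Minus break: 585 - 60 = 525 min
= 8h 45m


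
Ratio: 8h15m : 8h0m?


Duration 1: 495 minutes
Duration 2: 480 minutes
Ratio = 495:480
GCD = 15
Simplified = 33:32
As a decimal: 33/32 ≈ 1.03

33:32 (1.03)


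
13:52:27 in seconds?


49947 seconds

Hours: 13 × 3600 = 46800
Minutes: 52 × 60 = 3120
Seconds: 27
Total = 46800 + 3120 + 27 = 49947


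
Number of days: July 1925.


Month: July (month 7)
July has 31 days

31 days


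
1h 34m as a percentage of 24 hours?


0.0653 (6.53%)

Total minutes: 1×60 + 34 = 94
Day = 24×60 = 1440 minutes
Fraction = 94/1440 ≈ 0.0653
As a percentage: 94/1440 × 100 ≈ 6.53%


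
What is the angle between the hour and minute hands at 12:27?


Hour hand (12 ≡ 0 on the dial): 0×30 + 27×0.5 = 13.5°
Minute hand = 27×6 = 162°
Difference = |13.5 - 162| = 148.5°

148.5°


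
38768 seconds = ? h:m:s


Hours: 38768 ÷ 3600 = 10 remainder 2768
Minutes: 2768 ÷ 60 = 46 remainder 8
Seconds: 8

10h 46m 8s


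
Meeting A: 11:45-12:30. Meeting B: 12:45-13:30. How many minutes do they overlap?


0 minutes

Meeting A: 705-750 (in minutes from midnight)
Meeting B: 765-810
Overlap start = max(705, 765) = 765
Overlap end = min(750, 810) = 750
Overlap = max(0, 750 - 765) = 0 min


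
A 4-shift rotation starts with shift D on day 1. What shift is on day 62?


Shifts: A, B, C, D
Start: D (index 3)
Day 62: (3 + 62 - 1) mod 4
= 64 mod 4
= 0
Index 0 → shift A

Shift A


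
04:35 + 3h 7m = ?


07:42

Start: 275 minutes from midnight
Add: 187 minutes
Total: 462 minutes
Hours: 462 ÷ 60 = 7 remainder 42


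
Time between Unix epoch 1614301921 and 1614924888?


Difference = 1614924888 - 1614301921 = 622967 seconds
In hours: 622967 / 3600 ≈ 173.0
In days: 622967 / 86400 ≈ 7.21

622967 seconds (173.0 hours / 7.21 days)


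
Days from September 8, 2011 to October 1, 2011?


23 days

From September 8, 2011 to October 1, 2011
Rest of September 2011: 30 - 8 = 22
Days into October 2011: 1
Total = 22 + 1 = 23 days


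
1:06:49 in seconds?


Hours: 1 × 3600 = 3600
Minutes: 6 × 60 = 360
Seconds: 49
Total = 3600 + 360 + 49 = 4009

4009 seconds


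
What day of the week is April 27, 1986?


Sunday

Zeller's congruence:
q=27, m=4, k=86, j=19
h = (27 + ⌊13×5/5⌋ + 86 + ⌊86/4⌋ + ⌊19/4⌋ - 2×19) mod 7
= (27 + 13 + 86 + 21 + 4 - 38) mod 7
= 113 mod 7 = 1
h=1 → Sunday


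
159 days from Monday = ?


Start: Monday (index 0)
(0 + 159) mod 7
= 159 mod 7
= 5
Index 5 → Saturday

Saturday


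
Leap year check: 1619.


No

Rules: divisible by 4 AND (not by 100 OR by 400)
1619 ÷ 4 = 404 remainder 3 → not divisible by 4
Not divisible by 4 → not a leap year


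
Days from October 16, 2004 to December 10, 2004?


From October 16, 2004 to December 10, 2004
Rest of October 2004: 31 - 16 = 15
Full months: November 30
Days into December 2004: 10
Total = 15 + 30 + 10 = 55 days

55 days


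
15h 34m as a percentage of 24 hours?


Total minutes: 15×60 + 34 = 934
Day = 24×60 = 1440 minutes
Fraction = 934/1440 ≈ 0.6486
As a percentage: 934/1440 × 100 ≈ 64.86%

0.6486 (64.86%)


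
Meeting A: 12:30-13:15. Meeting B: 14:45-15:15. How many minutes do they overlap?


Meeting A: 750-795 (in minutes from midnight)
Meeting B: 885-915
Overlap start = max(750, 885) = 885
Overlap end = min(795, 915) = 795
Overlap = max(0, 795 - 885) = 0 min

0 minutes


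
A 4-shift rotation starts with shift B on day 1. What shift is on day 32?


Shifts: A, B, C, D
Start: B (index 1)
Day 32: (1 + 32 - 1) mod 4
= 32 mod 4
= 0
Index 0 → shift A

Shift A


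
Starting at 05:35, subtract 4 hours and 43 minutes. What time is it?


Start: 335 minutes from midnight
Subtract: 283 minutes
Remaining: 335 - 283 = 52
Hours: 0, Minutes: 52

00:52


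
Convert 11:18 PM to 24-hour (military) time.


23:18

Input: 11:18 PM
PM: 11 + 12 = 23


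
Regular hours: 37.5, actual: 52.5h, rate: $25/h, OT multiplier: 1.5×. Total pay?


Regular: 37.5h × $25 = $937.50
Overtime: 52.5 - 37.5 = 15.0h
OT pay: 15.0h × $25 × 1.5 = $562.50
Total = $937.50 + $562.50 = $1500.00

$1500.00


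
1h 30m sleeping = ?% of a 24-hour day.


Time: 90 minutes
Day: 1440 minutes
Percentage = (90/1440) × 100 ≈ 6.3%

6.3%


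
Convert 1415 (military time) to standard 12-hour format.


2:15 PM

Hour: 14
14 - 12 = 2 → PM


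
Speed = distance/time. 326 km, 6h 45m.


48.3 km/h

Distance: 326 km
Time: 6h 45m = 405 min = 405/60 = 27/4 hours
Speed = 326 ÷ (27/4) = 326 × 4 / 27 = 1304/27 ≈ 48.3 km/h


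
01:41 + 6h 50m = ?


Start: 101 minutes from midnight
Add: 410 minutes
Total: 511 minutes
Hours: 511 ÷ 60 = 8 remainder 31

08:31


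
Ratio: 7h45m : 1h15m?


Duration 1: 465 minutes
Duration 2: 75 minutes
Ratio = 465:75
GCD = 15
Simplified = 31:5
As a decimal: 31/5 = 6.20

31:5 (6.20)


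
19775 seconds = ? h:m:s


Hours: 19775 ÷ 3600 = 5 remainder 1775
Minutes: 1775 ÷ 60 = 29 remainder 35
Seconds: 35

5h 29m 35s


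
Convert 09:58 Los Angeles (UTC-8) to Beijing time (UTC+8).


Time difference = UTC+8 - UTC-8 = +16 hours
New hour = (9 + 16) mod 24
= 25 mod 24 = 1
Minutes unchanged → 01:58; 25 ≥ 24 → next day

01:58 (next day)


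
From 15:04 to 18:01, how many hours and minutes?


2h 57m

End time in minutes: 18×60 + 1 = 1081
Start time in minutes: 15×60 + 4 = 904
Difference = 1081 - 904 = 177 minutes
= 2 hours 57 minutes


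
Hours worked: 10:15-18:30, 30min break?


Total time = (18×60+30) - (10×60+15)
= 1110 - 615 = 495 min
Minus break: 495 - 30 = 465 min
= 7h 45m

7h 45m (465 minutes)


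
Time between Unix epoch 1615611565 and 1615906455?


Difference = 1615906455 - 1615611565 = 294890 seconds
In hours: 294890 / 3600 ≈ 81.9
In days: 294890 / 86400 ≈ 3.41

294890 seconds (81.9 hours / 3.41 days)


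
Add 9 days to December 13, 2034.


Start: December 13, 2034
Add 9 days
December 13 + 9 = December 22, 2034

December 22, 2034


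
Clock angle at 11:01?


35.5°

Hour hand = 11×30 + 1×0.5 = 330.5°
Minute hand = 1×6 = 6°
Difference = |330.5 - 6| = 324.5°
Since > 180°: 360 - 324.5 = 35.5°


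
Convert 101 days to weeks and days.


Weeks: 101 ÷ 7 = 14 remainder 3

14 weeks 3 days


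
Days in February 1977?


28 days

Month: February (month 2)
February: 28 or 29 (leap year)
1977 leap year? No


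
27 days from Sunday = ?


Saturday

Start: Sunday (index 6)
(6 + 27) mod 7
= 33 mod 7
= 5
Index 5 → Saturday


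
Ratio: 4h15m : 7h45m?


Duration 1: 255 minutes
Duration 2: 465 minutes
Ratio = 255:465
GCD = 15
Simplified = 17:31
As a decimal: 17/31 ≈ 0.55

17:31 (0.55)


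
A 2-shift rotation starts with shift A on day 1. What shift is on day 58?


Shift B

Shifts: A, B
Start: A (index 0)
Day 58: (0 + 58 - 1) mod 2
= 57 mod 2
= 1
Index 1 → shift B


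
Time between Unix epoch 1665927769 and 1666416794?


Difference = 1666416794 - 1665927769 = 489025 seconds
In hours: 489025 / 3600 ≈ 135.8
In days: 489025 / 86400 ≈ 5.66

489025 seconds (135.8 hours / 5.66 days)


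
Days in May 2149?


31 days

Month: May (month 5)
May has 31 days


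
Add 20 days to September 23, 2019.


Start: September 23, 2019
Add 20 days
September 23 → October 1: 30 - 23 + 1 = 8 days (20 - 8 = 12 left)
October 1 + 12 = October 13, 2019

October 13, 2019


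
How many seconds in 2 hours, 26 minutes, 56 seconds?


Hours: 2 × 3600 = 7200
Minutes: 26 × 60 = 1560
Seconds: 56
Total = 7200 + 1560 + 56 = 8816

8816 seconds


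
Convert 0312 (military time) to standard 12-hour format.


Hour: 3
3 < 12 → AM

3:12 AM


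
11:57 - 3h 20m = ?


Start: 717 minutes from midnight
Subtract: 200 minutes
Remaining: 717 - 200 = 517
Hours: 8, Minutes: 37

08:37


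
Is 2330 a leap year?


No

Rules: divisible by 4 AND (not by 100 OR by 400)
2330 ÷ 4 = 582 remainder 2 → not divisible by 4
Not divisible by 4 → not a leap year


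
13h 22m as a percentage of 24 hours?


0.5569 (55.69%)

Total minutes: 13×60 + 22 = 802
Day = 24×60 = 1440 minutes
Fraction = 802/1440 ≈ 0.5569
As a percentage: 802/1440 × 100 ≈ 55.69%


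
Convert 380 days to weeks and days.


Weeks: 380 ÷ 7 = 54 remainder 2

54 weeks 2 days


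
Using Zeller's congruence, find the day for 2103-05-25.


Friday

Zeller's congruence:
q=25, m=5, k=3, j=21
h = (25 + ⌊13×6/5⌋ + 3 + ⌊3/4⌋ + ⌊21/4⌋ - 2×21) mod 7
= (25 + 15 + 3 + 0 + 5 - 42) mod 7
= 6 mod 7 = 6
h=6 → Friday


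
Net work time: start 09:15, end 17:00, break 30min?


7h 15m (435 minutes)

Total time = (17×60+0) - (9×60+15)
= 1020 - 555 = 465 min
Minus break: 465 - 30 = 435 min
= 7h 15m


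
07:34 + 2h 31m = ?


Start: 454 minutes from midnight
Add: 151 minutes
Total: 605 minutes
Hours: 605 ÷ 60 = 10 remainder 5

10:05


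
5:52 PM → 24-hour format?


17:52

Input: 5:52 PM
PM: 5 + 12 = 17


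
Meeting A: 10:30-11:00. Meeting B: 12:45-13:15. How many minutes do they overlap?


0 minutes

Meeting A: 630-660 (in minutes from midnight)
Meeting B: 765-795
Overlap start = max(630, 765) = 765
Overlap end = min(660, 795) = 660
Overlap = max(0, 660 - 765) = 0 min


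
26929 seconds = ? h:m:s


Hours: 26929 ÷ 3600 = 7 remainder 1729
Minutes: 1729 ÷ 60 = 28 remainder 49
Seconds: 49

7h 28m 49s


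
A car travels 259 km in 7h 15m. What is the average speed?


Distance: 259 km
Time: 7h 15m = 435 min = 435/60 = 29/4 hours
Speed = 259 ÷ (29/4) = 259 × 4 / 29 = 1036/29 ≈ 35.7 km/h

35.7 km/h


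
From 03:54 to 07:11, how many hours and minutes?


3h 17m

End time in minutes: 7×60 + 11 = 431
Start time in minutes: 3×60 + 54 = 234
Difference = 431 - 234 = 197 minutes
= 3 hours 17 minutes


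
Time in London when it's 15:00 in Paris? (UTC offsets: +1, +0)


14:00

Time difference = UTC+0 - UTC+1 = -1 hours
New hour = (15 -1) mod 24
= 14 mod 24 = 14
Minutes unchanged → 14:00


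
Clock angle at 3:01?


Hour hand = 3×30 + 1×0.5 = 90.5°
Minute hand = 1×6 = 6°
Difference = |90.5 - 6| = 84.5°

84.5°


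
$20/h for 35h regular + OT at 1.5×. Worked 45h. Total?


$1000.00

Regular: 35h × $20 = $700.00
Overtime: 45 - 35 = 10h
OT pay: 10h × $20 × 1.5 = $300.00
Total = $700.00 + $300.00 = $1000.00


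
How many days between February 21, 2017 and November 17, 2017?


269 days

From February 21, 2017 to November 17, 2017
Rest of February 2017: 28 - 21 = 7
Full months: March 31, April 30, May 31, June 30, July 31, August 31, September 30, October 31
Days into November 2017: 17
Total = 7 + 31 + 30 + 31 + 30 + 31 + 31 + 30 + 31 + 17 = 269 days


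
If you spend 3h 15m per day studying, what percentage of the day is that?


13.5%

Time: 195 minutes
Day: 1440 minutes
Percentage = (195/1440) × 100 ≈ 13.5%


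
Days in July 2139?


Month: July (month 7)
July has 31 days

31 days


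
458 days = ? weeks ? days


65 weeks 3 days

Weeks: 458 ÷ 7 = 65 remainder 3


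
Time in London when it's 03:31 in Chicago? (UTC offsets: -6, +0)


Time difference = UTC+0 - UTC-6 = +6 hours
New hour = (3 + 6) mod 24
= 9 mod 24 = 9
Minutes unchanged → 09:31

09:31


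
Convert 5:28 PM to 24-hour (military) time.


Input: 5:28 PM
PM: 5 + 12 = 17

17:28


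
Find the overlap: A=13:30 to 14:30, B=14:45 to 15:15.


Meeting A: 810-870 (in minutes from midnight)
Meeting B: 885-915
Overlap start = max(810, 885) = 885
Overlap end = min(870, 915) = 870
Overlap = max(0, 870 - 885) = 0 min

0 minutes


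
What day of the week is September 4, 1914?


Zeller's congruence:
q=4, m=9, k=14, j=19
h = (4 + ⌊13×10/5⌋ + 14 + ⌊14/4⌋ + ⌊19/4⌋ - 2×19) mod 7
= (4 + 26 + 14 + 3 + 4 - 38) mod 7
= 13 mod 7 = 6
h=6 → Friday

Friday


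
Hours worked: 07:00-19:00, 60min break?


Total time = (19×60+0) - (7×60+0)
= 1140 - 420 = 720 min
Minus break: 720 - 60 = 660 min
= 11h 0m

11h 0m (660 minutes)


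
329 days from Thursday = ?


Start: Thursday (index 3)
(3 + 329) mod 7
= 332 mod 7
= 3
Index 3 → Thursday

Thursday


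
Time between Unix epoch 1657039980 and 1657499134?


Difference = 1657499134 - 1657039980 = 459154 seconds
In hours: 459154 / 3600 ≈ 127.5
In days: 459154 / 86400 ≈ 5.31

459154 seconds (127.5 hours / 5.31 days)


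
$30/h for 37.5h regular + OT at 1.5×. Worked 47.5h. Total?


Regular: 37.5h × $30 = $1125.00
Overtime: 47.5 - 37.5 = 10.0h
OT pay: 10.0h × $30 × 1.5 = $450.00
Total = $1125.00 + $450.00 = $1575.00

$1575.00


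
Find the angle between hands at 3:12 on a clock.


24.0°

Hour hand = 3×30 + 12×0.5 = 96.0°
Minute hand = 12×6 = 72°
Difference = |96.0 - 72| = 24.0°


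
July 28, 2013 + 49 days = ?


September 15, 2013

Start: July 28, 2013
Add 49 days
July 28 → August 1: 31 - 28 + 1 = 4 days (49 - 4 = 45 left)
August 1 → September 1: 31 - 1 + 1 = 31 days (45 - 31 = 14 left)
September 1 + 14 = September 15, 2013


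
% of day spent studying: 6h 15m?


Time: 375 minutes
Day: 1440 minutes
Percentage = (375/1440) × 100 ≈ 26.0%

26.0%


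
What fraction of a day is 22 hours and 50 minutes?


0.9514 (95.14%)

Total minutes: 22×60 + 50 = 1370
Day = 24×60 = 1440 minutes
Fraction = 1370/1440 ≈ 0.9514
As a percentage: 1370/1440 × 100 ≈ 95.14%


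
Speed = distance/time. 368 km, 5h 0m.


Distance: 368 km
Time: 5 hours
Speed = 368 / 5 = 73.6 km/h

73.6 km/h


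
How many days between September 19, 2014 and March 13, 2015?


From September 19, 2014 to March 13, 2015
Rest of September 2014: 30 - 19 = 11
Full months: October 31, November 30, December 31, January 31, February 2015 28
Days into March 2015: 13
Total = 11 + 31 + 30 + 31 + 31 + 28 + 13 = 175 days

175 days


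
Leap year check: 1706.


No

Rules: divisible by 4 AND (not by 100 OR by 400)
1706 ÷ 4 = 426 remainder 2 → not divisible by 4
Not divisible by 4 → not a leap year


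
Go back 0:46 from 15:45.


14:59

Start: 945 minutes from midnight
Subtract: 46 minutes
Remaining: 945 - 46 = 899
Hours: 14, Minutes: 59


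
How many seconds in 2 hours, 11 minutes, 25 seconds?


7885 seconds

Hours: 2 × 3600 = 7200
Minutes: 11 × 60 = 660
Seconds: 25
Total = 7200 + 660 + 25 = 7885


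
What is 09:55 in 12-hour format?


9:55 AM

Hour: 9
9 < 12 → AM


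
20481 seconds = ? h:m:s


5h 41m 21s

Hours: 20481 ÷ 3600 = 5 remainder 2481
Minutes: 2481 ÷ 60 = 41 remainder 21
Seconds: 21


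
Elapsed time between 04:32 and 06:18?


End time in minutes: 6×60 + 18 = 378
Start time in minutes: 4×60 + 32 = 272
Difference = 378 - 272 = 106 minutes
= 1 hours 46 minutes

1h 46m


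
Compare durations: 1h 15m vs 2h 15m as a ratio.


Duration 1: 75 minutes
Duration 2: 135 minutes
Ratio = 75:135
GCD = 15
Simplified = 5:9
As a decimal: 5/9 ≈ 0.56

5:9 (0.56)


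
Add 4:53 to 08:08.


Start: 488 minutes from midnight
Add: 293 minutes
Total: 781 minutes
Hours: 781 ÷ 60 = 13 remainder 1

13:01


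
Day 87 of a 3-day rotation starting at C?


Shift B

Shifts: A, B, C
Start: C (index 2)
Day 87: (2 + 87 - 1) mod 3
= 88 mod 3
= 1
Index 1 → shift B


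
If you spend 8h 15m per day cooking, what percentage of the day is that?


34.4%

Time: 495 minutes
Day: 1440 minutes
Percentage = (495/1440) × 100 ≈ 34.4%


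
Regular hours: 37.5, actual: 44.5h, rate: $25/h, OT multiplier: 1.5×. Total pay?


Regular: 37.5h × $25 = $937.50
Overtime: 44.5 - 37.5 = 7.0h
OT pay: 7.0h × $25 × 1.5 = $262.50
Total = $937.50 + $262.50 = $1200.00

$1200.00


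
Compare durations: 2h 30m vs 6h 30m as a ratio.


Duration 1: 150 minutes
Duration 2: 390 minutes
Ratio = 150:390
GCD = 30
Simplified = 5:13
As a decimal: 5/13 ≈ 0.38

5:13 (0.38)


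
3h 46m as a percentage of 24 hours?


Total minutes: 3×60 + 46 = 226
Day = 24×60 = 1440 minutes
Fraction = 226/1440 ≈ 0.1569
As a percentage: 226/1440 × 100 ≈ 15.69%

0.1569 (15.69%)


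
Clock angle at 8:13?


168.5°

Hour hand = 8×30 + 13×0.5 = 246.5°
Minute hand = 13×6 = 78°
Difference = |246.5 - 78| = 168.5°


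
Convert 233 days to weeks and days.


33 weeks 2 days

Weeks: 233 ÷ 7 = 33 remainder 2


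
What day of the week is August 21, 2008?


Zeller's congruence:
q=21, m=8, k=8, j=20
h = (21 + ⌊13×9/5⌋ + 8 + ⌊8/4⌋ + ⌊20/4⌋ - 2×20) mod 7
= (21 + 23 + 8 + 2 + 5 - 40) mod 7
= 19 mod 7 = 5
h=5 → Thursday

Thursday


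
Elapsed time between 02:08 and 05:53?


3h 45m

End time in minutes: 5×60 + 53 = 353
Start time in minutes: 2×60 + 8 = 128
Difference = 353 - 128 = 225 minutes
= 3 hours 45 minutes


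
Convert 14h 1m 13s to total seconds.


50473 seconds

Hours: 14 × 3600 = 50400
Minutes: 1 × 60 = 60
Seconds: 13
Total = 50400 + 60 + 13 = 50473


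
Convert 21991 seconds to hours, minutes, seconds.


6h 6m 31s

Hours: 21991 ÷ 3600 = 6 remainder 391
Minutes: 391 ÷ 60 = 6 remainder 31
Seconds: 31


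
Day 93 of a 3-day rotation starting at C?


Shift B

Shifts: A, B, C
Start: C (index 2)
Day 93: (2 + 93 - 1) mod 3
= 94 mod 3
= 1
Index 1 → shift B


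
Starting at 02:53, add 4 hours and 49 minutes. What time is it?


07:42

Start: 173 minutes from midnight
Add: 289 minutes
Total: 462 minutes
Hours: 462 ÷ 60 = 7 remainder 42


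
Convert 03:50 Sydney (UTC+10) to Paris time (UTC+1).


18:50 (previous day)

Time difference = UTC+1 - UTC+10 = -9 hours
New hour = (3 -9) mod 24
= -6 mod 24 = 18
Minutes unchanged → 18:50; -6 < 0 → previous day


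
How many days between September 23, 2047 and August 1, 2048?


From September 23, 2047 to August 1, 2048
Rest of September 2047: 30 - 23 = 7
Full months: October 31, November 30, December 31, January 31, February 2048 29, March 31, April 30, May 31, June 30, July 31
Days into August 2048: 1
Total = 7 + 31 + 30 + 31 + 31 + 29 + 31 + 30 + 31 + 30 + 31 + 1 = 313 days

313 days


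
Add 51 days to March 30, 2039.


Start: March 30, 2039
Add 51 days
March 30 → April 1: 31 - 30 + 1 = 2 days (51 - 2 = 49 left)
April 1 → May 1: 30 - 1 + 1 = 30 days (49 - 30 = 19 left)
May 1 + 19 = May 20, 2039

May 20, 2039
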